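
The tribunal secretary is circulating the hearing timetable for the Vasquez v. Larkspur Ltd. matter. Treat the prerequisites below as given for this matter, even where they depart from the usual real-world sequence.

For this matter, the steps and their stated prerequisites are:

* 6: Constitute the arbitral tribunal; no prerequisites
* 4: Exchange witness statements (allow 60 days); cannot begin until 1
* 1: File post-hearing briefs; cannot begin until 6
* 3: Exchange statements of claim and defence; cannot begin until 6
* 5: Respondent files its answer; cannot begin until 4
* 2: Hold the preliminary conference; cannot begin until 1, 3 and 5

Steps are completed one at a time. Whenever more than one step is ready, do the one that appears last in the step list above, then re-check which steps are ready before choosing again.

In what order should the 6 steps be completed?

Only 6 has no prerequisites, so it is first.
Ready: 3 and 1. 3 is listed later → 3.
That leaves 1 as the only ready step → 1.
Next only 4 has its prerequisites met → 4.
Next only 5 has its prerequisites met → 5.
That leaves 2 as the only ready step → 2.

6, 3, 1, 4, 5, 2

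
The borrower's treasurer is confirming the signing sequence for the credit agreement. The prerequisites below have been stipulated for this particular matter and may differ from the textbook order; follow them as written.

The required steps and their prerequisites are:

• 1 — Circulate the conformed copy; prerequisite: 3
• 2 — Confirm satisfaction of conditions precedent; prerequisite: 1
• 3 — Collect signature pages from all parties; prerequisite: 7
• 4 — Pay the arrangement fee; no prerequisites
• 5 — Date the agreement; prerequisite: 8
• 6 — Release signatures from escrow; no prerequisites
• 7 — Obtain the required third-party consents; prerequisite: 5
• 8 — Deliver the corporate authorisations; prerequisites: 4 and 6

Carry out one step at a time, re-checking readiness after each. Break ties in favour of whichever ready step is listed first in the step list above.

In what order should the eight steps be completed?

4, 6, 8, 5, 7, 3, 1, 2

Nothing is required for 4 and 6. 4 is listed earlier → 4 first.
6 is the only step now ready → 6.
8 is the only step now ready → 8.
Next only 5 has its prerequisites met → 5.
Next only 7 has its prerequisites met → 7.
Next only 3 has its prerequisites met → 3.
1 needed 3, now all done → 1.
2 is the only step now ready → 2.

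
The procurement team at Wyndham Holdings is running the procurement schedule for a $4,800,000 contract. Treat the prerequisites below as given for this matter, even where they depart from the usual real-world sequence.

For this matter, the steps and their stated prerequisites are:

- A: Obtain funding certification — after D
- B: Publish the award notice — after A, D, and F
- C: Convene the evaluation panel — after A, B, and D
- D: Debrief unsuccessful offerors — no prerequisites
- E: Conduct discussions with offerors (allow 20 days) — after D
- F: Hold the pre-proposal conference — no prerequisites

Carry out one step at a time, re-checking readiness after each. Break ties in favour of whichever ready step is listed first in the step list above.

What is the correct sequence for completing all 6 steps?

D A E F B C

D and F have no prerequisites; D is listed earlier, so D is first.
A and E now also ready, so the ready set is {A, E, F}; A is listed earlier → A.
Ready: E and F. E is listed earlier → E.
Next only F has its prerequisites met → F.
B needed A, D and F, now all done → B.
C needed A, B and D, now all done → C.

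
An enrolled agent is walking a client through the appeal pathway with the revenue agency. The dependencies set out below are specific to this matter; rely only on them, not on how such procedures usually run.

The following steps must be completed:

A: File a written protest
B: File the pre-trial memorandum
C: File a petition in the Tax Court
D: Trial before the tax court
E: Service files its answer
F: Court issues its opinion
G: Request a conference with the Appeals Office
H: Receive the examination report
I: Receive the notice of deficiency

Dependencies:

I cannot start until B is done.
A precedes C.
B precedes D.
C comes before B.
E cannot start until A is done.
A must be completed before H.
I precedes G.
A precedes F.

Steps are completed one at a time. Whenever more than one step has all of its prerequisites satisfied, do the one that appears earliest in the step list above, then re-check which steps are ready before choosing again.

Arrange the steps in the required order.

A is the only step with nothing outstanding, so it goes first.
Ready: C, E, F and H. C is listed earlier → C.
B, E, F and H are all available; B is listed earlier → B.
Ready: D, E, F, H and I. D is listed earlier → D.
Now E, F, H and I have their prerequisites met. E is listed earlier, so E next.
F, H and I are all available; F is listed earlier → F.
H and I are both available; H is listed earlier → H.
Next only I has its prerequisites met → I.
G needed I, now all done → G.

A → C → B → D → E → F → H → I → G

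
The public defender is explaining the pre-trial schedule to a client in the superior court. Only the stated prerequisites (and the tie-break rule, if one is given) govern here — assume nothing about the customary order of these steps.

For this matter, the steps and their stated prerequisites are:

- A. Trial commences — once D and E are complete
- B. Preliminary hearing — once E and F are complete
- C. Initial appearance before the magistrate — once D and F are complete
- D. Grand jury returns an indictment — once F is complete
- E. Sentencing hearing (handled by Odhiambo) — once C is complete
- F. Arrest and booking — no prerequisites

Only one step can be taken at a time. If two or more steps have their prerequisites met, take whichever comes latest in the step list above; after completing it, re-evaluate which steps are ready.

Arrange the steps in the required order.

F, D, C, E, B, A

F is the only step with nothing outstanding, so it goes first.
That leaves D as the only ready step → D.
Next only C has its prerequisites met → C.
E is the only step now ready → E.
B and A are both available; B is listed later → B.
Next only A has its prerequisites met → A.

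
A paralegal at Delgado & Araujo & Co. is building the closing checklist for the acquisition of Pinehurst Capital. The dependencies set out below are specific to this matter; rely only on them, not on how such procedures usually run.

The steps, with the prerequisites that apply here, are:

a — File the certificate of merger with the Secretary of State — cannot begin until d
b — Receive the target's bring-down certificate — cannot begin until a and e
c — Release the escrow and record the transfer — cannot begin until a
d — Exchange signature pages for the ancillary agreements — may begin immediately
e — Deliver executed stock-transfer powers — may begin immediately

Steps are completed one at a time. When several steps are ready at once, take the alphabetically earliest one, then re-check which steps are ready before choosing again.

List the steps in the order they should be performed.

d and e have no prerequisites; d has the earlier label, so d is first.
Now a and e have their prerequisites met. a has the earlier label, so a next.
c now also ready, so the ready set is {c, e}; c has the earlier label → c.
e is the only step now ready → e.
That leaves b as the only ready step → b.

d a c e b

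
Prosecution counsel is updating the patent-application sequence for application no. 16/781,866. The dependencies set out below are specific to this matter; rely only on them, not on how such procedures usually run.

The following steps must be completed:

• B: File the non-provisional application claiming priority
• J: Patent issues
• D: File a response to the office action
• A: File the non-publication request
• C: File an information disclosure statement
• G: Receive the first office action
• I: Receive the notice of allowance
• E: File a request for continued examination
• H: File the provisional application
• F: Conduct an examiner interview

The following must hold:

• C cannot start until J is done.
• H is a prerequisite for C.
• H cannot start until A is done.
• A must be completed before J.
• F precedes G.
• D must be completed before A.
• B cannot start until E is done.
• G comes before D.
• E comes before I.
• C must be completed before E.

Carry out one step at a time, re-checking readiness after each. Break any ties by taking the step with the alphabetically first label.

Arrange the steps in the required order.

F has no prerequisites → F first.
G is the only step now ready → G.
D is the only step now ready → D.
That leaves A as the only ready step → A.
Now H and J have their prerequisites met. H has the earlier label, so H next.
J needed A, now all done → J.
C needed H and J, now all done → C.
Next only E has its prerequisites met → E.
B and I are both available; B has the earlier label → B.
I is the only step now ready → I.

F, G, D, A, H, J, C, E, B, I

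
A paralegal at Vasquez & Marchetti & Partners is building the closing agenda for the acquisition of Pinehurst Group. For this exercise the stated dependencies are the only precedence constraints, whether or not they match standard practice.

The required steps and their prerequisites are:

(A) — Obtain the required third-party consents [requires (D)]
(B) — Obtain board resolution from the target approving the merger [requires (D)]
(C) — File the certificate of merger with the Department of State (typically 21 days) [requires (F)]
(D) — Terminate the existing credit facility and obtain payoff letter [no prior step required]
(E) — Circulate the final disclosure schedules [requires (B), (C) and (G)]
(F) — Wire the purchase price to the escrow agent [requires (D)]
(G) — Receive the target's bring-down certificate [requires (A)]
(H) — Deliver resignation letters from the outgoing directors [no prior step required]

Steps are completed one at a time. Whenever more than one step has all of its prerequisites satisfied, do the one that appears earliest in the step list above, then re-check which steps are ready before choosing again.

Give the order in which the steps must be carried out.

Nothing is required for (D) and (H). (D) is listed earlier → (D) first.
(A), (B), (F) and (H) are all available; (A) is listed earlier → (A).
Ready: (B), (F), (G) and (H). (B) is listed earlier → (B).
Now (F), (G) and (H) have their prerequisites met. (F) is listed earlier, so (F) next.
(C) now also ready, so the ready set is {(C), (G), (H)}; (C) is listed earlier → (C).
Ready: (G) and (H). (G) is listed earlier → (G).
Now (E) and (H) have their prerequisites met. (E) is listed earlier, so (E) next.
(H) is the only step now ready → (H).

(D) (A) (B) (F) (C) (G) (E) (H)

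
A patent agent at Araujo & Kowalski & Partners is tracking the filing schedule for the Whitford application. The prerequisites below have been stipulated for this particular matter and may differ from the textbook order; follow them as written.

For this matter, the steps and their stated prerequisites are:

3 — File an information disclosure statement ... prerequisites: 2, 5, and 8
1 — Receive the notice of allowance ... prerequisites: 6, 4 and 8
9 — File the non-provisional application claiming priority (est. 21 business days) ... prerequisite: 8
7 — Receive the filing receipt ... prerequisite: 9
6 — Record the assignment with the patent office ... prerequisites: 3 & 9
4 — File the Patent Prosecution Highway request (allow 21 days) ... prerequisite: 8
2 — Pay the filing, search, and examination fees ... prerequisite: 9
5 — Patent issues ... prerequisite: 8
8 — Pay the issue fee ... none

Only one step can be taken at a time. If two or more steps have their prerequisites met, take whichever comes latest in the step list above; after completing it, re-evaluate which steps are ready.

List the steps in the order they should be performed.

8, 5, 4, 9, 2, 7, 3, 6, 1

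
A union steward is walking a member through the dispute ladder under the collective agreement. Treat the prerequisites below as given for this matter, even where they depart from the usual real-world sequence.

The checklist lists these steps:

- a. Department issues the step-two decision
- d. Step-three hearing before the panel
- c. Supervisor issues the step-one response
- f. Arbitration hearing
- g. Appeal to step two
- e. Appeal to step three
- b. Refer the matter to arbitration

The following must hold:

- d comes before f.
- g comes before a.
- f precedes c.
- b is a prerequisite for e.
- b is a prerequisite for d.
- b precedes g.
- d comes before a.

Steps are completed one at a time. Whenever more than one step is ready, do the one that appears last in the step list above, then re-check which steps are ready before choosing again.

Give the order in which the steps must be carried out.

Only b has no prerequisites, so it is first.
e, g and d are all available; e is listed later → e.
g and d are both available; g is listed later → g.
d needed b, now all done → d.
Ready: f and a. f is listed later → f.
c now also ready, so the ready set is {c, a}; c is listed later → c.
a needed g and d, now all done → a.

b e g d f c a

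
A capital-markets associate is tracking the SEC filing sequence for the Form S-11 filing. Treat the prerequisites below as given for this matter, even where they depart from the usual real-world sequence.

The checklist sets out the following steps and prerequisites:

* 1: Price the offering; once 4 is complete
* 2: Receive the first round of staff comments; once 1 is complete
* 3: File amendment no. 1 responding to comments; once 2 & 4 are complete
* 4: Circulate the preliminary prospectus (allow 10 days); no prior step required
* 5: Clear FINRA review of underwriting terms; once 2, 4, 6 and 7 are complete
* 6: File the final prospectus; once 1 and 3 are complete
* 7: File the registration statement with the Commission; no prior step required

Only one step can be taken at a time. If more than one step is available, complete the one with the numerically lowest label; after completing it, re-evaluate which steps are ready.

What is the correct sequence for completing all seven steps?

4 1 2 3 6 7 5

4 and 7 have no prerequisites; 4 has the earlier label, so 4 is first.
1 and 7 are both available; 1 has the earlier label → 1.
2 now also ready, so the ready set is {2, 7}; 2 has the earlier label → 2.
Ready: 3 and 7. 3 has the earlier label → 3.
6 now also ready, so the ready set is {6, 7}; 6 has the earlier label → 6.
That leaves 7 as the only ready step → 7.
That leaves 5 as the only ready step → 5.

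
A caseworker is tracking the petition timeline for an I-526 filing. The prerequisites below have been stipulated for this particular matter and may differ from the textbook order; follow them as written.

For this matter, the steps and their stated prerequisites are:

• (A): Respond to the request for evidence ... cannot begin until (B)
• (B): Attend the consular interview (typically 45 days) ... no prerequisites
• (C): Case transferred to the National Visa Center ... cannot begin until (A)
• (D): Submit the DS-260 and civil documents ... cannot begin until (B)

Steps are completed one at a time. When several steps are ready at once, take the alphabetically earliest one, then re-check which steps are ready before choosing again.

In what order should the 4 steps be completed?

(B) is the only step with nothing outstanding, so it goes first.
Ready: (A) and (D). (A) has the earlier label → (A).
(C) now also ready, so the ready set is {(C), (D)}; (C) has the earlier label → (C).
That leaves (D) as the only ready step → (D).

(B), (A), (C), (D)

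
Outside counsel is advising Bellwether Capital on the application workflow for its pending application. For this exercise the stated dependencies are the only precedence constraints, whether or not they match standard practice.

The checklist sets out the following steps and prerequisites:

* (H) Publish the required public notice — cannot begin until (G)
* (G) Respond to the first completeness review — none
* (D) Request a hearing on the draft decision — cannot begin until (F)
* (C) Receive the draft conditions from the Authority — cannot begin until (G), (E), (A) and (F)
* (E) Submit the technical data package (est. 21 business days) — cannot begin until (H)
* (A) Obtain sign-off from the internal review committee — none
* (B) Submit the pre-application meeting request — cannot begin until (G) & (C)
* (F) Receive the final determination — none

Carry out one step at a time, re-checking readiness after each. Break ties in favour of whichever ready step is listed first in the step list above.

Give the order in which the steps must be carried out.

(G) → (H) → (E) → (A) → (F) → (D) → (C) → (B)

(G), (A) and (F) have no prerequisites; (G) is listed earlier, so (G) is first.
Now (H), (A) and (F) have their prerequisites met. (H) is listed earlier, so (H) next.
(E) now also ready, so the ready set is {(E), (A), (F)}; (E) is listed earlier → (E).
Ready: (A) and (F). (A) is listed earlier → (A).
(F) is the only step now ready → (F).
Ready: (D) and (C). (D) is listed earlier → (D).
(C) needed (G), (E), (A) and (F), now all done → (C).
(B) is the only step now ready → (B).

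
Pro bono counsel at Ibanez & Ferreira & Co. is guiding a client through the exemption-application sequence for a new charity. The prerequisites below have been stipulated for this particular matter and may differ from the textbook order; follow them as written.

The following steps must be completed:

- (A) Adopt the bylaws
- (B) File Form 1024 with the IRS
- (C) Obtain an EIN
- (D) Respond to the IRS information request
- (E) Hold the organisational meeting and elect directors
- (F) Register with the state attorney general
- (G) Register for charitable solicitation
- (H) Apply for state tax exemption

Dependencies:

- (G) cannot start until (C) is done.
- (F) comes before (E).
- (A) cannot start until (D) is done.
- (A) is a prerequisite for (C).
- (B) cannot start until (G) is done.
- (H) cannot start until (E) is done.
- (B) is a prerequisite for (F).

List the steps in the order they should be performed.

(D) (A) (C) (G) (B) (F) (E) (H)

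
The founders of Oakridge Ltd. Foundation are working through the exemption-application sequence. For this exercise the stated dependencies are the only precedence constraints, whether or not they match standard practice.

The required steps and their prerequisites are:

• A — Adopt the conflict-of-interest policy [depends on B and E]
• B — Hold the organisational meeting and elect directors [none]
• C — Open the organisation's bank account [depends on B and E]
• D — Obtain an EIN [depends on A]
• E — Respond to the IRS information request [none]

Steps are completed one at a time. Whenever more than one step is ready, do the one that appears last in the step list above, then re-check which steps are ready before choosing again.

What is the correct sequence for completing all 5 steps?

E B C A D

Nothing is required for E and B. E is listed later → E first.
B is the only step now ready → B.
Ready: C and A. C is listed later → C.
Next only A has its prerequisites met → A.
Next only D has its prerequisites met → D.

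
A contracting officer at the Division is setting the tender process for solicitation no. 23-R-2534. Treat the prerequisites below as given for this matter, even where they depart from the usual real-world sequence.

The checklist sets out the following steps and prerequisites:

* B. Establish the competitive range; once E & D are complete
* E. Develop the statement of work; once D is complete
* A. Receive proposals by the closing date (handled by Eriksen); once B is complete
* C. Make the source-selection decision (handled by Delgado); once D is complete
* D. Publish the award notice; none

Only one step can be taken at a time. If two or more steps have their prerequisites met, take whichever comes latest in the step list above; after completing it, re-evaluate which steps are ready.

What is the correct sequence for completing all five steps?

D has no prerequisites → D first.
C and E are both available; C is listed later → C.
E needed D, now all done → E.
B needed D and E, now all done → B.
A needed B, now all done → A.

D, C, E, B, A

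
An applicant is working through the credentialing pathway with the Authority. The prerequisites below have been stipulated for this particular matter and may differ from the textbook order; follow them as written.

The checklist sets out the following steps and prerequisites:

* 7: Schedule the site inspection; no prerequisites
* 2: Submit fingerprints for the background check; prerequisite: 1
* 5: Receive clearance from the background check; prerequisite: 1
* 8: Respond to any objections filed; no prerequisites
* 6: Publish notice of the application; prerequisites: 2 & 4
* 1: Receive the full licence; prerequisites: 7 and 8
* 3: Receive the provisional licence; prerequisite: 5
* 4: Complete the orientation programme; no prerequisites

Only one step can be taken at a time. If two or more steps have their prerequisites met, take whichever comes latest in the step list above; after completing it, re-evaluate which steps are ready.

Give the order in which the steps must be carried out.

4, 8, 7, 1, 5, 3, 2, 6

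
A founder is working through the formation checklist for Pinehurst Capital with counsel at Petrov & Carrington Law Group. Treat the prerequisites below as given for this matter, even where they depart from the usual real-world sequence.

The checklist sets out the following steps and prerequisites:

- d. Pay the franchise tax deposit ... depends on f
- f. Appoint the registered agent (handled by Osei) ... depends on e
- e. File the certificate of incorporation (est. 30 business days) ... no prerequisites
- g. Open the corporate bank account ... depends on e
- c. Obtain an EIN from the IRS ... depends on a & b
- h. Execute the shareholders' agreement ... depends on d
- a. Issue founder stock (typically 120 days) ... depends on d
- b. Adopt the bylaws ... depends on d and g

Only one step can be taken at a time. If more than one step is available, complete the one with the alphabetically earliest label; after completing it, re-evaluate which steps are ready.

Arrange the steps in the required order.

e, f, d, a, g, b, c, h

Only e has no prerequisites, so it is first.
f and g are both available; f has the earlier label → f.
Ready: d and g. d has the earlier label → d.
a and h now also ready, so the ready set is {a, g, h}; a has the earlier label → a.
g and h are both available; g has the earlier label → g.
b and h are both available; b has the earlier label → b.
Ready: c and h. c has the earlier label → c.
h needed d, now all done → h.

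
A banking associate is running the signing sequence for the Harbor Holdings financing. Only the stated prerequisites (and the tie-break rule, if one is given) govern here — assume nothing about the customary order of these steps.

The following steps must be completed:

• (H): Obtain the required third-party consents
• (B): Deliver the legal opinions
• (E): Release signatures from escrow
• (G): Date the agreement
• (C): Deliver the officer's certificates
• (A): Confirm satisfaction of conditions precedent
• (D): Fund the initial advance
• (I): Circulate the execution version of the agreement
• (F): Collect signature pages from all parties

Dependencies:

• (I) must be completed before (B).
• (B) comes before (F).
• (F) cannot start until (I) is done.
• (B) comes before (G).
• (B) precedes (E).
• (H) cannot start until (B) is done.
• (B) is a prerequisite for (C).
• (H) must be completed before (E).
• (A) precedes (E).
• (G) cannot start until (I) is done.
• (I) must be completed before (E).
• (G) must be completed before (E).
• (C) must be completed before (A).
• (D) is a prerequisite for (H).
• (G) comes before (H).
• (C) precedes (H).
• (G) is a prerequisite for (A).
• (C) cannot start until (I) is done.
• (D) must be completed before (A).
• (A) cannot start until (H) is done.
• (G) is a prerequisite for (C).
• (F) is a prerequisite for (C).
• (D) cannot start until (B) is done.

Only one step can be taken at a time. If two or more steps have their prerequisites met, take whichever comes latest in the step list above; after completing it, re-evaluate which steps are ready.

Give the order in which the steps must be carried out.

(I) (B) (F) (D) (G) (C) (H) (A) (E)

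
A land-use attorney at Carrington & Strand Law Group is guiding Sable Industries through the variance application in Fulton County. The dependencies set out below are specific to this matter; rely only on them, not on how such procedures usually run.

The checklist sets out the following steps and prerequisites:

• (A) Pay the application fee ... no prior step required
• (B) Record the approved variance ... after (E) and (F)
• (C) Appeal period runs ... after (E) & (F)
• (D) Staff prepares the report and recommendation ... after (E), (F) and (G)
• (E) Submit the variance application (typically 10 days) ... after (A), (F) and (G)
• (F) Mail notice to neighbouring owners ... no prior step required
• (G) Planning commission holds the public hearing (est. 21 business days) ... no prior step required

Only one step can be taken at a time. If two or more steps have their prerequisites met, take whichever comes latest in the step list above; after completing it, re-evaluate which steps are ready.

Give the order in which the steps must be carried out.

(G), (F) and (A) have no prerequisites; (G) is listed later, so (G) is first.
Now (F) and (A) have their prerequisites met. (F) is listed later, so (F) next.
That leaves (A) as the only ready step → (A).
(E) is the only step now ready → (E).
Now (D), (C) and (B) have their prerequisites met. (D) is listed later, so (D) next.
Now (C) and (B) have their prerequisites met. (C) is listed later, so (C) next.
Next only (B) has its prerequisites met → (B).

(G), (F), (A), (E), (D), (C), (B)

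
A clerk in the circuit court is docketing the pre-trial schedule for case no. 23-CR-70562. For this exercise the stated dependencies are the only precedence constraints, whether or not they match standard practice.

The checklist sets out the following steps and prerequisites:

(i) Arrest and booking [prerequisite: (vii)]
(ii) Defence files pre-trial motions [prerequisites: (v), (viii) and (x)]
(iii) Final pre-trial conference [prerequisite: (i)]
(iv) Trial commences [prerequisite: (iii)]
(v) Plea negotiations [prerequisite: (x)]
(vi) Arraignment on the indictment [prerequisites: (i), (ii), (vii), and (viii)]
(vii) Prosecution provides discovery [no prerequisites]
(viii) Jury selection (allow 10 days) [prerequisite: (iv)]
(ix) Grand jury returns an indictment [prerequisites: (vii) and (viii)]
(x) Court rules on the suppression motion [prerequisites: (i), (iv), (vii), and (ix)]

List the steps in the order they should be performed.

(vii) is the only step with nothing outstanding, so it goes first.
Next only (i) has its prerequisites met → (i).
Next only (iii) has its prerequisites met → (iii).
(iv) needed (iii), now all done → (iv).
Next only (viii) has its prerequisites met → (viii).
That leaves (ix) as the only ready step → (ix).
(x) needed (i), (iv), (vii) and (ix), now all done → (x).
Next only (v) has its prerequisites met → (v).
(ii) needed (v), (viii) and (x), now all done → (ii).
(vi) needed (i), (ii), (vii) and (viii), now all done → (vi).

(vii), (i), (iii), (iv), (viii), (ix), (x), (v), (ii), (vi)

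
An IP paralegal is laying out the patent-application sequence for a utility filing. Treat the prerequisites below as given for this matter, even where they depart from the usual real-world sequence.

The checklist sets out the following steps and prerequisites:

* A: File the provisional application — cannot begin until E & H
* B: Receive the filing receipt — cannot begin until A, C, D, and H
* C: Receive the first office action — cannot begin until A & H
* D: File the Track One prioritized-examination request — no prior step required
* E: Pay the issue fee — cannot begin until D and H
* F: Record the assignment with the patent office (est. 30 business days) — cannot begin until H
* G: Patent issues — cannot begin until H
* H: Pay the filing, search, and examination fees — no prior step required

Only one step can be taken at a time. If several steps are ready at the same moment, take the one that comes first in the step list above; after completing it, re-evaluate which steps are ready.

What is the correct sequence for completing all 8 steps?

D and H have no prerequisites; D is listed earlier, so D is first.
H is the only step now ready → H.
Ready: E, F and G. E is listed earlier → E.
A now also ready, so the ready set is {A, F, G}; A is listed earlier → A.
Ready: C, F and G. C is listed earlier → C.
Now B, F and G have their prerequisites met. B is listed earlier, so B next.
F and G are both available; F is listed earlier → F.
G needed H, now all done → G.

D → H → E → A → C → B → F → G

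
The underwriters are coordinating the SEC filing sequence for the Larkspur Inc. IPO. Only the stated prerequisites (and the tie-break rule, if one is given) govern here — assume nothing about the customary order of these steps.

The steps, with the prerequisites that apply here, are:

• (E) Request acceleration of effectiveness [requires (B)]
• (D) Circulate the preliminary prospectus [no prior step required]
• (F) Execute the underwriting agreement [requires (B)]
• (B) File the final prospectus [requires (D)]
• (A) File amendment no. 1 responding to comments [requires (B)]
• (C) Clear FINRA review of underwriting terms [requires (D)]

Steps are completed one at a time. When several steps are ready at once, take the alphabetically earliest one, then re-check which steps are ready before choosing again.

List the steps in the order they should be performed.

Only (D) has no prerequisites, so it is first.
Ready: (B) and (C). (B) has the earlier label → (B).
(A), (C), (E) and (F) are all available; (A) has the earlier label → (A).
Ready: (C), (E) and (F). (C) has the earlier label → (C).
Now (E) and (F) have their prerequisites met. (E) has the earlier label, so (E) next.
That leaves (F) as the only ready step → (F).

(D) (B) (A) (C) (E) (F)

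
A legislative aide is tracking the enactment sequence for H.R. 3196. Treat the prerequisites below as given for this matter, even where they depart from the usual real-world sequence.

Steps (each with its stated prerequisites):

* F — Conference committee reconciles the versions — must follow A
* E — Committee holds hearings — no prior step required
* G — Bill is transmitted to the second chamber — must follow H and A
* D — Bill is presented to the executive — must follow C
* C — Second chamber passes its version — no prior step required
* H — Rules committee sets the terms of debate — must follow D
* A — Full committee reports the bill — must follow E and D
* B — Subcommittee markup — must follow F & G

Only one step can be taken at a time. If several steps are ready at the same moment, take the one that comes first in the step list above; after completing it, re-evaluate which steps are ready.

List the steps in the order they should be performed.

Nothing is required for E and C. E is listed earlier → E first.
C is the only step now ready → C.
That leaves D as the only ready step → D.
Now H and A have their prerequisites met. H is listed earlier, so H next.
A needed E and D, now all done → A.
Now F and G have their prerequisites met. F is listed earlier, so F next.
G is the only step now ready → G.
B needed F and G, now all done → B.

E → C → D → H → A → F → G → B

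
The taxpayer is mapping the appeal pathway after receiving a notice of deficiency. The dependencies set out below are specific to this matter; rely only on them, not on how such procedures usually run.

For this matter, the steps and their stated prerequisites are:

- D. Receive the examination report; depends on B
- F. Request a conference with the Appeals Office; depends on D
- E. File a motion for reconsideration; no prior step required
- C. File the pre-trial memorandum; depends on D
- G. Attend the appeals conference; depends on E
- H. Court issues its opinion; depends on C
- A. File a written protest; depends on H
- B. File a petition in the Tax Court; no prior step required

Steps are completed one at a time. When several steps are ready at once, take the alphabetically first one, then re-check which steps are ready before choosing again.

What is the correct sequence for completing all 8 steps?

B D C E F G H A

Nothing is required for B and E. B has the earlier label → B first.
D and E are both available; D has the earlier label → D.
Now C, E and F have their prerequisites met. C has the earlier label, so C next.
H now also ready, so the ready set is {E, F, H}; E has the earlier label → E.
G now also ready, so the ready set is {F, G, H}; F has the earlier label → F.
G and H are both available; G has the earlier label → G.
That leaves H as the only ready step → H.
A is the only step now ready → A.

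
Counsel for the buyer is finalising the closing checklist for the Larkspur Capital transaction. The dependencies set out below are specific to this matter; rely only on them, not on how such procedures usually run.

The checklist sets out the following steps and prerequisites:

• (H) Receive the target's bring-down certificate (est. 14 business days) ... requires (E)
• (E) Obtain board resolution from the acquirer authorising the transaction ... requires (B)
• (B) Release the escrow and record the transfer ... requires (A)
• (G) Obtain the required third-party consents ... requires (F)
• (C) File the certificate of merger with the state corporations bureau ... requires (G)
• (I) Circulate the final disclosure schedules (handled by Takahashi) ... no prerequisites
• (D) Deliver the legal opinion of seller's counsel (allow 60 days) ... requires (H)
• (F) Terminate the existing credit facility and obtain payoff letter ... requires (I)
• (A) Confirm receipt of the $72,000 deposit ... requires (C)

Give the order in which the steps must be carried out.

(I) → (F) → (G) → (C) → (A) → (B) → (E) → (H) → (D)

(I) is the only step with nothing outstanding, so it goes first.
(F) needed (I), now all done → (F).
(G) needed (F), now all done → (G).
Next only (C) has its prerequisites met → (C).
That leaves (A) as the only ready step → (A).
That leaves (B) as the only ready step → (B).
(E) is the only step now ready → (E).
Next only (H) has its prerequisites met → (H).
(D) needed (H), now all done → (D).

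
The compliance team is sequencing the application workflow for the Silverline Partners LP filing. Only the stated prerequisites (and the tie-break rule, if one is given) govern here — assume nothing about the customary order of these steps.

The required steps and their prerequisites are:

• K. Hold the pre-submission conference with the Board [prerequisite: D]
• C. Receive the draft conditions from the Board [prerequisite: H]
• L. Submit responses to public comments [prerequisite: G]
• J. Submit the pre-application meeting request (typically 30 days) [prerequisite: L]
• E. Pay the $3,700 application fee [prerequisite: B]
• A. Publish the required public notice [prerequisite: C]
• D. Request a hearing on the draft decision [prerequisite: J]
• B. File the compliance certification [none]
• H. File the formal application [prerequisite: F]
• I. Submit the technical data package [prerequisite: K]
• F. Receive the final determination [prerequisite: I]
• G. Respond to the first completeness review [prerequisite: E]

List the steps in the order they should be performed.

B → E → G → L → J → D → K → I → F → H → C → A

B has no prerequisites → B first.
E needed B, now all done → E.
That leaves G as the only ready step → G.
Next only L has its prerequisites met → L.
J is the only step now ready → J.
That leaves D as the only ready step → D.
K needed D, now all done → K.
Next only I has its prerequisites met → I.
F needed I, now all done → F.
That leaves H as the only ready step → H.
C is the only step now ready → C.
A is the only step now ready → A.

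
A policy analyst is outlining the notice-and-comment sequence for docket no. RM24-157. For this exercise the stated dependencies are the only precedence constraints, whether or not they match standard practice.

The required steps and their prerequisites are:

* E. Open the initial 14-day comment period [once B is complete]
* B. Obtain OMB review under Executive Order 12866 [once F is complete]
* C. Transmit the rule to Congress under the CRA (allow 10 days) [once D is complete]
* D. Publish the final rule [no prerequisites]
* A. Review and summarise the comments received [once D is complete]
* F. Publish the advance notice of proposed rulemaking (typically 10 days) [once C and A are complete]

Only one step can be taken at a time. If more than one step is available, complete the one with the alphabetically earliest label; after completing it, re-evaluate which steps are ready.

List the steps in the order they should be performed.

D A C F B E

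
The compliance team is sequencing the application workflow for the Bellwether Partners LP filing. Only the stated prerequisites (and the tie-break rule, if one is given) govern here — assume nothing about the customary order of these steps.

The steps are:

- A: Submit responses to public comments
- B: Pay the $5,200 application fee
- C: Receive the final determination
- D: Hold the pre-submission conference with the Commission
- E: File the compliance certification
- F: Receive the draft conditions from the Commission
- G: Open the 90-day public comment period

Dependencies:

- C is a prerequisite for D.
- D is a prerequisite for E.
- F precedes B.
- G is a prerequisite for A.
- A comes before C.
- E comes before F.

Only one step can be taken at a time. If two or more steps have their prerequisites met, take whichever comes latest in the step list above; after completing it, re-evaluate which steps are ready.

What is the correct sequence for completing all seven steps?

Only G has no prerequisites, so it is first.
A needed G, now all done → A.
Next only C has its prerequisites met → C.
D needed C, now all done → D.
E needed D, now all done → E.
F needed E, now all done → F.
B is the only step now ready → B.

G, A, C, D, E, F, B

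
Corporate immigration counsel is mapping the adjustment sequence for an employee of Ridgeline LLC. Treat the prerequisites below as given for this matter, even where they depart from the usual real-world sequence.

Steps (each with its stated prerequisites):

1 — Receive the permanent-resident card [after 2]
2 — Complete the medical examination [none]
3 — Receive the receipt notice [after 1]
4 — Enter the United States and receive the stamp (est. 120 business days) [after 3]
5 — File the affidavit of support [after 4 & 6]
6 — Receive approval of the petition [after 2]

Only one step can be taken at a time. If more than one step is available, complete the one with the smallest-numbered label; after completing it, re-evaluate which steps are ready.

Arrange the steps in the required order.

2 is the only step with nothing outstanding, so it goes first.
Now 1 and 6 have their prerequisites met. 1 has the earlier label, so 1 next.
3 now also ready, so the ready set is {3, 6}; 3 has the earlier label → 3.
Ready: 4 and 6. 4 has the earlier label → 4.
Next only 6 has its prerequisites met → 6.
That leaves 5 as the only ready step → 5.

2, 1, 3, 4, 6, 5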